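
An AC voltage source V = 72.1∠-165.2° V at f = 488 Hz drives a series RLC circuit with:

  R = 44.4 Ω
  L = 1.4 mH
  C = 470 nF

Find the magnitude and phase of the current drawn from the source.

Step 1 — Angular frequency: ω = 2π·f = 2π·488 = 3066 rad/s.
Step 2 — Component impedances:
  R: Z = R = 44.4 Ω
  L: Z = jωL = j·3066·0.0014 = 0 + j4.293 Ω
  C: Z = 1/(jωC) = -j/(ω·C) = 0 - j693.9 Ω
Step 3 — Series combination: Z_total = R + L + C = 44.4 - j689.6 Ω = 691∠-86.3° Ω.
Step 4 — Source phasor: V = 72.1∠-165.2° V = -69.71 - j18.42 V.
Step 5 — Ohm's law: I = V / Z_total = (-69.71 - j18.42) / (44.4 - j689.6) = 0.02012 - j0.1024 A.
Step 6 — Convert to polar: |I| = 0.1043 A, ∠I = -78.9°.

I = 0.1043∠-78.9° A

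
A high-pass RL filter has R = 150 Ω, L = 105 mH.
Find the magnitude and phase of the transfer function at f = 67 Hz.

Step 1 — Angular frequency: ω = 2π·67 = 421 rad/s.
Step 2 — Transfer function: H(jω) = jωL/(R + jωL).
Step 3 — Numerator jωL = j·44.2; denominator R + jωL = 150 + j44.2.
Step 4 — H = 0.0799 + j0.2711.
Step 5 — Magnitude: |H| = 0.2827 (-11.0 dB); phase: φ = 73.6°.

|H| = 0.2827 (-11.0 dB), φ = 73.6°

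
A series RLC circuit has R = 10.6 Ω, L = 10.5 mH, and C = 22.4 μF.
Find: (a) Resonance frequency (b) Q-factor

Step 1 — Resonance condition Im(Z)=0 gives ω₀ = 1/√(LC).
Step 2 — ω₀ = 1/√(0.0105·2.24e-05) = 2062 rad/s.
Step 3 — f₀ = ω₀/(2π) = 328.2 Hz.
Step 4 — Series Q: Q = ω₀L/R = 2062·0.0105/10.6 = 2.043.

(a) f₀ = 328.2 Hz  (b) Q = 2.043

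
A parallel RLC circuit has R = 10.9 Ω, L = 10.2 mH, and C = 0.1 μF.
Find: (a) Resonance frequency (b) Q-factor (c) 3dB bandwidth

Step 1 — Resonance: ω₀ = 1/√(LC) = 1/√(0.0102·1e-07) = 3.131e+04 rad/s.
Step 2 — f₀ = ω₀/(2π) = 4983 Hz.
Step 3 — Parallel Q: Q = R/(ω₀L) = 10.9/(3.131e+04·0.0102) = 0.03413.
Step 4 — Bandwidth: Δω = ω₀/Q = 9.174e+05 rad/s; BW = Δω/(2π) = 1.46e+05 Hz.

(a) f₀ = 4983 Hz  (b) Q = 0.03413  (c) BW = 1.46e+05 Hz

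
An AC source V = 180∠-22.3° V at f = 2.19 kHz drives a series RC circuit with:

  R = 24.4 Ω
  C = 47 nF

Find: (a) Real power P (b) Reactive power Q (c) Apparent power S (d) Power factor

Step 1 — Angular frequency: ω = 2π·f = 2π·2190 = 1.376e+04 rad/s.
Step 2 — Component impedances:
  R: Z = R = 24.4 Ω
  C: Z = 1/(jωC) = -j/(ω·C) = 0 - j1546 Ω
Step 3 — Series combination: Z_total = R + C = 24.4 - j1546 Ω = 1546∠-89.1° Ω.
Step 4 — Source phasor: V = 180∠-22.3° V = 166.5 - j68.3 V.
Step 5 — Current: I = V / Z = 0.04586 + j0.107 A = 0.1164∠66.8° A.
Step 6 — Complex power: S = V·I* = 0.3306 - j20.95 VA.
Step 7 — Real power: P = Re(S) = 0.3306 W.
Step 8 — Reactive power: Q = Im(S) = -20.95 VAR.
Step 9 — Apparent power: |S| = 20.95 VA.
Step 10 — Power factor: PF = P/|S| = 0.01578 (leading).

(a) P = 0.3306 W  (b) Q = -20.95 VAR  (c) S = 20.95 VA  (d) PF = 0.01578 (leading)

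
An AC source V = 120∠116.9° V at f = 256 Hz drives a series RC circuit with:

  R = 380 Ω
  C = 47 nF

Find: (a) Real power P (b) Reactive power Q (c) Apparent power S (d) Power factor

Step 1 — Angular frequency: ω = 2π·f = 2π·256 = 1608 rad/s.
Step 2 — Component impedances:
  R: Z = R = 380 Ω
  C: Z = 1/(jωC) = -j/(ω·C) = 0 - j1.323e+04 Ω
Step 3 — Series combination: Z_total = R + C = 380 - j1.323e+04 Ω = 1.323e+04∠-88.4° Ω.
Step 4 — Source phasor: V = 120∠116.9° V = -54.29 + j107 V.
Step 5 — Current: I = V / Z = -0.008201 - j0.003869 A = 0.009068∠-154.7° A.
Step 6 — Complex power: S = V·I* = 0.03125 - j1.088 VA.
Step 7 — Real power: P = Re(S) = 0.03125 W.
Step 8 — Reactive power: Q = Im(S) = -1.088 VAR.
Step 9 — Apparent power: |S| = 1.088 VA.
Step 10 — Power factor: PF = P/|S| = 0.02872 (leading).

(a) P = 0.03125 W  (b) Q = -1.088 VAR  (c) S = 1.088 VA  (d) PF = 0.02872 (leading)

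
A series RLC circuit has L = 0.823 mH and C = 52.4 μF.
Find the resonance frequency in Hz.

Step 1 — Resonance condition Im(Z)=0 gives ω₀ = 1/√(LC).
Step 2 — ω₀ = 1/√(0.000823·5.24e-05) = 4815 rad/s.
Step 3 — f₀ = ω₀/(2π) = 766.4 Hz.

f₀ = 766.4 Hz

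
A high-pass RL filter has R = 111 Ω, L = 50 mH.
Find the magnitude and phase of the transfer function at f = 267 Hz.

Step 1 — Angular frequency: ω = 2π·267 = 1678 rad/s.
Step 2 — Transfer function: H(jω) = jωL/(R + jωL).
Step 3 — Numerator jωL = j·83.88; denominator R + jωL = 111 + j83.88.
Step 4 — H = 0.3635 + j0.481.
Step 5 — Magnitude: |H| = 0.6029 (-4.4 dB); phase: φ = 52.9°.

|H| = 0.6029 (-4.4 dB), φ = 52.9°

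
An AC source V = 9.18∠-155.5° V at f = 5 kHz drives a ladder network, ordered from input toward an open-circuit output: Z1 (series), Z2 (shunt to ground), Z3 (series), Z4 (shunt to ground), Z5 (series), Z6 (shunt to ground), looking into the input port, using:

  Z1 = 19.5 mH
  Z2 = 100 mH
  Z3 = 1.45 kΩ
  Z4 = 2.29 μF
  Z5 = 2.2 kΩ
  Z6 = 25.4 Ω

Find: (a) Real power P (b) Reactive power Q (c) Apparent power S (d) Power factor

Step 1 — Angular frequency: ω = 2π·f = 2π·5000 = 3.142e+04 rad/s.
Step 2 — Component impedances:
  Z1: Z = jωL = j·3.142e+04·0.0195 = 0 + j612.6 Ω
  Z2: Z = jωL = j·3.142e+04·0.1 = 0 + j3142 Ω
  Z3: Z = R = 1450 Ω
  Z4: Z = 1/(jωC) = -j/(ω·C) = 0 - j13.9 Ω
  Z5: Z = R = 2200 Ω
  Z6: Z = R = 25.4 Ω
Step 3 — Ladder network (open output): work backward from the far end, alternating series and parallel combinations. Z_in = 1204 + j1157 Ω = 1670∠43.9° Ω.
Step 4 — Source phasor: V = 9.18∠-155.5° V = -8.353 - j3.807 V.
Step 5 — Current: I = V / Z = -0.005187 + j0.001822 A = 0.005497∠160.6° A.
Step 6 — Complex power: S = V·I* = 0.03639 + j0.03496 VA.
Step 7 — Real power: P = Re(S) = 0.03639 W.
Step 8 — Reactive power: Q = Im(S) = 0.03496 VAR.
Step 9 — Apparent power: |S| = 0.05047 VA.
Step 10 — Power factor: PF = P/|S| = 0.7211 (lagging).

(a) P = 0.03639 W  (b) Q = 0.03496 VAR  (c) S = 0.05047 VA  (d) PF = 0.7211 (lagging)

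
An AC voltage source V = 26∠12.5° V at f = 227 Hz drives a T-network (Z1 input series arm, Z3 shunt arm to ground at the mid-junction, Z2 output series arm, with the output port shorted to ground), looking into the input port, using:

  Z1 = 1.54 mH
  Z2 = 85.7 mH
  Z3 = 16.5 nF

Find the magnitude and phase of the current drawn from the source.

Step 1 — Angular frequency: ω = 2π·f = 2π·227 = 1426 rad/s.
Step 2 — Component impedances:
  Z1: Z = jωL = j·1426·0.00154 = 0 + j2.196 Ω
  Z2: Z = jωL = j·1426·0.0857 = 0 + j122.2 Ω
  Z3: Z = 1/(jωC) = -j/(ω·C) = 0 - j4.249e+04 Ω
Step 3 — With the output port shorted to ground, the output series arm Z2 runs from the junction to ground; the shunt arm Z3 also runs from the junction to ground. They appear in parallel: Z3 || Z2 = 0 + j122.6 Ω.
Step 4 — Series with input arm Z1: Z_in = Z1 + (Z3 || Z2) = 0 + j124.8 Ω = 124.8∠90.0° Ω.
Step 5 — Source phasor: V = 26∠12.5° V = 25.38 + j5.627 V.
Step 6 — Ohm's law: I = V / Z_total = (25.38 + j5.627) / (0 + j124.8) = 0.0451 - j0.2034 A.
Step 7 — Convert to polar: |I| = 0.2084 A, ∠I = -77.5°.

I = 0.2084∠-77.5° A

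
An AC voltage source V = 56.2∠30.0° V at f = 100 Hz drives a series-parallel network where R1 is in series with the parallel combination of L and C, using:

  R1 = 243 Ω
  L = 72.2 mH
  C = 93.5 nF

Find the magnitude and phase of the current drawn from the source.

Step 1 — Angular frequency: ω = 2π·f = 2π·100 = 628.3 rad/s.
Step 2 — Component impedances:
  R1: Z = R = 243 Ω
  L: Z = jωL = j·628.3·0.0722 = 0 + j45.36 Ω
  C: Z = 1/(jωC) = -j/(ω·C) = 0 - j1.702e+04 Ω
Step 3 — Parallel branch: L || C = 1/(1/L + 1/C) = 0 + j45.49 Ω.
Step 4 — Series with R1: Z_total = R1 + (L || C) = 243 + j45.49 Ω = 247.2∠10.6° Ω.
Step 5 — Source phasor: V = 56.2∠30.0° V = 48.67 + j28.1 V.
Step 6 — Ohm's law: I = V / Z_total = (48.67 + j28.1) / (243 + j45.49) = 0.2144 + j0.0755 A.
Step 7 — Convert to polar: |I| = 0.2273 A, ∠I = 19.4°.

I = 0.2273∠19.4° A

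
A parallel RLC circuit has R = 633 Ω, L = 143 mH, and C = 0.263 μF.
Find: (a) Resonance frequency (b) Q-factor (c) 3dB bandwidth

Step 1 — Resonance: ω₀ = 1/√(LC) = 1/√(0.143·2.63e-07) = 5156 rad/s.
Step 2 — f₀ = ω₀/(2π) = 820.7 Hz.
Step 3 — Parallel Q: Q = R/(ω₀L) = 633/(5156·0.143) = 0.8584.
Step 4 — Bandwidth: Δω = ω₀/Q = 6007 rad/s; BW = Δω/(2π) = 956 Hz.

(a) f₀ = 820.7 Hz  (b) Q = 0.8584  (c) BW = 956 Hz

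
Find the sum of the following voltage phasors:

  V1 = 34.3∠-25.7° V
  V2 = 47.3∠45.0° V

Step 1 — Convert each phasor to rectangular form:
  V1 = 34.3·(cos(-25.7°) + j·sin(-25.7°)) = 30.91 - j14.87 V
  V2 = 47.3·(cos(45.0°) + j·sin(45.0°)) = 33.45 + j33.45 V
Step 2 — Sum components: V_total = 64.35 + j18.57 V.
Step 3 — Convert to polar: |V_total| = 66.98 V, ∠V_total = 16.1°.

V_total = 66.98∠16.1° V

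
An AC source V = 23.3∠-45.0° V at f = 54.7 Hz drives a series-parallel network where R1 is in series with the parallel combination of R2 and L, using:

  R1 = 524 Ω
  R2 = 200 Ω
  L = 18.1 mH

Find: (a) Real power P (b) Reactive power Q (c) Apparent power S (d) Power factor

Step 1 — Angular frequency: ω = 2π·f = 2π·54.7 = 343.7 rad/s.
Step 2 — Component impedances:
  R1: Z = R = 524 Ω
  R2: Z = R = 200 Ω
  L: Z = jωL = j·343.7·0.0181 = 0 + j6.221 Ω
Step 3 — Parallel branch: R2 || L = 1/(1/R2 + 1/L) = 0.1933 + j6.215 Ω.
Step 4 — Series with R1: Z_total = R1 + (R2 || L) = 524.2 + j6.215 Ω = 524.2∠0.7° Ω.
Step 5 — Source phasor: V = 23.3∠-45.0° V = 16.48 - j16.48 V.
Step 6 — Current: I = V / Z = 0.03105 - j0.0318 A = 0.04445∠-45.7° A.
Step 7 — Complex power: S = V·I* = 1.036 + j0.01228 VA.
Step 8 — Real power: P = Re(S) = 1.036 W.
Step 9 — Reactive power: Q = Im(S) = 0.01228 VAR.
Step 10 — Apparent power: |S| = 1.036 VA.
Step 11 — Power factor: PF = P/|S| = 0.9999 (lagging).

(a) P = 1.036 W  (b) Q = 0.01228 VAR  (c) S = 1.036 VA  (d) PF = 0.9999 (lagging)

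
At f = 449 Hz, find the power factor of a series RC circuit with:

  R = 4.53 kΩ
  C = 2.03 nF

Step 1 — Angular frequency: ω = 2π·f = 2π·449 = 2821 rad/s.
Step 2 — Component impedances:
  R: Z = R = 4530 Ω
  C: Z = 1/(jωC) = -j/(ω·C) = 0 - j1.746e+05 Ω
Step 3 — Series combination: Z_total = R + C = 4530 - j1.746e+05 Ω = 1.747e+05∠-88.5° Ω.
Step 4 — Power factor: PF = cos(φ) = Re(Z)/|Z| = 4530/1.747e+05 = 0.02593.
Step 5 — Type: Im(Z) = -1.746e+05 ⇒ leading (phase φ = -88.5°).

PF = 0.02593 (leading, φ = -88.5°)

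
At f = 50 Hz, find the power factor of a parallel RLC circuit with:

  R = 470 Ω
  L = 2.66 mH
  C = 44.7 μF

Step 1 — Angular frequency: ω = 2π·f = 2π·50 = 314.2 rad/s.
Step 2 — Component impedances:
  R: Z = R = 470 Ω
  L: Z = jωL = j·314.2·0.00266 = 0 + j0.8357 Ω
  C: Z = 1/(jωC) = -j/(ω·C) = 0 - j71.21 Ω
Step 3 — Parallel combination: 1/Z_total = 1/R + 1/L + 1/C; Z_total = 0.001521 + j0.8456 Ω = 0.8456∠89.9° Ω.
Step 4 — Power factor: PF = cos(φ) = Re(Z)/|Z| = 0.001521/0.8456 = 0.001799.
Step 5 — Type: Im(Z) = 0.8456 ⇒ lagging (phase φ = 89.9°).

PF = 0.001799 (lagging, φ = 89.9°)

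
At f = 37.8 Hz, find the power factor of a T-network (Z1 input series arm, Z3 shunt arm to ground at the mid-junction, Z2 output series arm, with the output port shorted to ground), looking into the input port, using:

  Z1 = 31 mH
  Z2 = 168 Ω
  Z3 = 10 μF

Step 1 — Angular frequency: ω = 2π·f = 2π·37.8 = 237.5 rad/s.
Step 2 — Component impedances:
  Z1: Z = jωL = j·237.5·0.031 = 0 + j7.363 Ω
  Z2: Z = R = 168 Ω
  Z3: Z = 1/(jωC) = -j/(ω·C) = 0 - j421 Ω
Step 3 — With the output port shorted to ground, the output series arm Z2 runs from the junction to ground; the shunt arm Z3 also runs from the junction to ground. They appear in parallel: Z3 || Z2 = 144.9 - j57.83 Ω.
Step 4 — Series with input arm Z1: Z_in = Z1 + (Z3 || Z2) = 144.9 - j50.46 Ω = 153.5∠-19.2° Ω.
Step 5 — Power factor: PF = cos(φ) = Re(Z)/|Z| = 144.93/153.46 = 0.9444.
Step 6 — Type: Im(Z) = -50.46 ⇒ leading (phase φ = -19.2°).

PF = 0.9444 (leading, φ = -19.2°)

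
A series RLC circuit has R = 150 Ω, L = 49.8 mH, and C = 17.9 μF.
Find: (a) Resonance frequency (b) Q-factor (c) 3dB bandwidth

Step 1 — Resonance: ω₀ = 1/√(LC) = 1/√(0.0498·1.79e-05) = 1059 rad/s.
Step 2 — f₀ = ω₀/(2π) = 168.6 Hz.
Step 3 — Series Q: Q = ω₀L/R = 1059·0.0498/150 = 0.3516.
Step 4 — Bandwidth: Δω = ω₀/Q = 3012 rad/s; BW = Δω/(2π) = 479.4 Hz.

(a) f₀ = 168.6 Hz  (b) Q = 0.3516  (c) BW = 479.4 Hz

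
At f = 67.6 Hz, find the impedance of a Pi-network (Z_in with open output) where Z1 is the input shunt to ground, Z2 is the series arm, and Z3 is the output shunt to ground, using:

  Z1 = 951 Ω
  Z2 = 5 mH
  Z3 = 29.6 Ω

Step 1 — Angular frequency: ω = 2π·f = 2π·67.6 = 424.7 rad/s.
Step 2 — Component impedances:
  Z1: Z = R = 951 Ω
  Z2: Z = jωL = j·424.7·0.005 = 0 + j2.124 Ω
  Z3: Z = R = 29.6 Ω
Step 3 — With open output, the series arm Z2 and the output shunt Z3 appear in series to ground: Z2 + Z3 = 29.6 + j2.124 Ω.
Step 4 — Parallel with input shunt Z1: Z_in = Z1 || (Z2 + Z3) = 28.71 + j1.997 Ω = 28.78∠4.0° Ω.

Z = 28.71 + j1.997 Ω = 28.78∠4.0° Ω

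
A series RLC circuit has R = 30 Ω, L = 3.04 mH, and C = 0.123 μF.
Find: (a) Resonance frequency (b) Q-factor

Step 1 — Resonance condition Im(Z)=0 gives ω₀ = 1/√(LC).
Step 2 — ω₀ = 1/√(0.00304·1.23e-07) = 5.171e+04 rad/s.
Step 3 — f₀ = ω₀/(2π) = 8231 Hz.
Step 4 — Series Q: Q = ω₀L/R = 5.171e+04·0.00304/30 = 5.24.

(a) f₀ = 8231 Hz  (b) Q = 5.24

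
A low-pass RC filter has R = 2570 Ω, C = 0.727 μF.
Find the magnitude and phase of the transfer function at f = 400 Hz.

Step 1 — Angular frequency: ω = 2π·400 = 2513 rad/s.
Step 2 — Transfer function: H(jω) = 1/(1 + jωRC).
Step 3 — Denominator: 1 + jωRC = 1 + j·2513·2570·7.27e-07 = 1 + j4.696.
Step 4 — H = 0.04338 - j0.2037.
Step 5 — Magnitude: |H| = 0.2083 (-13.6 dB); phase: φ = -78.0°.

|H| = 0.2083 (-13.6 dB), φ = -78.0°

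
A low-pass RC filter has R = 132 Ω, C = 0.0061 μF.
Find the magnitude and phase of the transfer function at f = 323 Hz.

Step 1 — Angular frequency: ω = 2π·323 = 2029 rad/s.
Step 2 — Transfer function: H(jω) = 1/(1 + jωRC).
Step 3 — Denominator: 1 + jωRC = 1 + j·2029·132·6.1e-09 = 1 + j0.001634.
Step 4 — H = 1 - j0.001634.
Step 5 — Magnitude: |H| = 1 (-0.0 dB); phase: φ = -0.1°.

|H| = 1 (-0.0 dB), φ = -0.1°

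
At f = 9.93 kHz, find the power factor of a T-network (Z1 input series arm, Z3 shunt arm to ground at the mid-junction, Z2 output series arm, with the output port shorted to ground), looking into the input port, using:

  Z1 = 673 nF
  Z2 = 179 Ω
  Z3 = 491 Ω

Step 1 — Angular frequency: ω = 2π·f = 2π·9930 = 6.239e+04 rad/s.
Step 2 — Component impedances:
  Z1: Z = 1/(jωC) = -j/(ω·C) = 0 - j23.82 Ω
  Z2: Z = R = 179 Ω
  Z3: Z = R = 491 Ω
Step 3 — With the output port shorted to ground, the output series arm Z2 runs from the junction to ground; the shunt arm Z3 also runs from the junction to ground. They appear in parallel: Z3 || Z2 = 131.2 Ω.
Step 4 — Series with input arm Z1: Z_in = Z1 + (Z3 || Z2) = 131.2 - j23.82 Ω = 133.3∠-10.3° Ω.
Step 5 — Power factor: PF = cos(φ) = Re(Z)/|Z| = 131.18/133.32 = 0.9839.
Step 6 — Type: Im(Z) = -23.82 ⇒ leading (phase φ = -10.3°).

PF = 0.9839 (leading, φ = -10.3°)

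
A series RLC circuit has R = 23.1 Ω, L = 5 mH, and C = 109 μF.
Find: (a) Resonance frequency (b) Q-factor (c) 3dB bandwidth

Step 1 — Resonance: ω₀ = 1/√(LC) = 1/√(0.005·0.000109) = 1355 rad/s.
Step 2 — f₀ = ω₀/(2π) = 215.6 Hz.
Step 3 — Series Q: Q = ω₀L/R = 1355·0.005/23.1 = 0.2932.
Step 4 — Bandwidth: Δω = ω₀/Q = 4620 rad/s; BW = Δω/(2π) = 735.3 Hz.

(a) f₀ = 215.6 Hz  (b) Q = 0.2932  (c) BW = 735.3 Hz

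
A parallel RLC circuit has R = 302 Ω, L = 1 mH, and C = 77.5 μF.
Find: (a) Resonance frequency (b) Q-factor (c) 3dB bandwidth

Step 1 — Resonance: ω₀ = 1/√(LC) = 1/√(0.001·7.75e-05) = 3592 rad/s.
Step 2 — f₀ = ω₀/(2π) = 571.7 Hz.
Step 3 — Parallel Q: Q = R/(ω₀L) = 302/(3592·0.001) = 84.07.
Step 4 — Bandwidth: Δω = ω₀/Q = 42.73 rad/s; BW = Δω/(2π) = 6.8 Hz.

(a) f₀ = 571.7 Hz  (b) Q = 84.07  (c) BW = 6.8 Hz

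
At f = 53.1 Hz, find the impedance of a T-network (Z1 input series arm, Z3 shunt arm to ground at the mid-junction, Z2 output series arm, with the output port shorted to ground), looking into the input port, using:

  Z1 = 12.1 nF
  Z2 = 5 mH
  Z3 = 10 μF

Step 1 — Angular frequency: ω = 2π·f = 2π·53.1 = 333.6 rad/s.
Step 2 — Component impedances:
  Z1: Z = 1/(jωC) = -j/(ω·C) = 0 - j2.477e+05 Ω
  Z2: Z = jωL = j·333.6·0.005 = 0 + j1.668 Ω
  Z3: Z = 1/(jωC) = -j/(ω·C) = 0 - j299.7 Ω
Step 3 — With the output port shorted to ground, the output series arm Z2 runs from the junction to ground; the shunt arm Z3 also runs from the junction to ground. They appear in parallel: Z3 || Z2 = 0 + j1.678 Ω.
Step 4 — Series with input arm Z1: Z_in = Z1 + (Z3 || Z2) = 0 - j2.477e+05 Ω = 2.477e+05∠-90.0° Ω.

Z = 0 - j2.477e+05 Ω = 2.477e+05∠-90.0° Ω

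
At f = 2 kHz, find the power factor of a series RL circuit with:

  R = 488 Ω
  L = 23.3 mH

Step 1 — Angular frequency: ω = 2π·f = 2π·2000 = 1.257e+04 rad/s.
Step 2 — Component impedances:
  R: Z = R = 488 Ω
  L: Z = jωL = j·1.257e+04·0.0233 = 0 + j292.8 Ω
Step 3 — Series combination: Z_total = R + L = 488 + j292.8 Ω = 569.1∠31.0° Ω.
Step 4 — Power factor: PF = cos(φ) = Re(Z)/|Z| = 488/569.1 = 0.8575.
Step 5 — Type: Im(Z) = 292.8 ⇒ lagging (phase φ = 31.0°).

PF = 0.8575 (lagging, φ = 31.0°)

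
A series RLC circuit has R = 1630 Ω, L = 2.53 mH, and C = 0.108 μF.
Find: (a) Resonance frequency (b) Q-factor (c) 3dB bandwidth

Step 1 — Resonance condition Im(Z)=0 gives ω₀ = 1/√(LC).
Step 2 — ω₀ = 1/√(0.00253·1.08e-07) = 6.05e+04 rad/s.
Step 3 — f₀ = ω₀/(2π) = 9628 Hz.
Step 4 — Series Q: Q = ω₀L/R = 6.05e+04·0.00253/1630 = 0.0939.
Step 5 — 3dB bandwidth: Δω = ω₀/Q = 6.443e+05 rad/s; BW = Δω/(2π) = 1.025e+05 Hz.

(a) f₀ = 9628 Hz  (b) Q = 0.0939  (c) BW = 1.025e+05 Hz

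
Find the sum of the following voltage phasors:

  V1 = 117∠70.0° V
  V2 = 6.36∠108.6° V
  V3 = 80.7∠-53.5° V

Step 1 — Convert each phasor to rectangular form:
  V1 = 117·(cos(70.0°) + j·sin(70.0°)) = 40.02 + j109.9 V
  V2 = 6.36·(cos(108.6°) + j·sin(108.6°)) = -2.029 + j6.028 V
  V3 = 80.7·(cos(-53.5°) + j·sin(-53.5°)) = 48 - j64.87 V
Step 2 — Sum components: V_total = 85.99 + j51.1 V.
Step 3 — Convert to polar: |V_total| = 100 V, ∠V_total = 30.7°.

V_total = 100∠30.7° V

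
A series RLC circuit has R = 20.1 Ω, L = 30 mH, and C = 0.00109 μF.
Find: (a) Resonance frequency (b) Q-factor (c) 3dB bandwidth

Step 1 — Resonance: ω₀ = 1/√(LC) = 1/√(0.03·1.09e-09) = 1.749e+05 rad/s.
Step 2 — f₀ = ω₀/(2π) = 2.783e+04 Hz.
Step 3 — Series Q: Q = ω₀L/R = 1.749e+05·0.03/20.1 = 261.
Step 4 — Bandwidth: Δω = ω₀/Q = 670 rad/s; BW = Δω/(2π) = 106.6 Hz.

(a) f₀ = 2.783e+04 Hz  (b) Q = 261  (c) BW = 106.6 Hz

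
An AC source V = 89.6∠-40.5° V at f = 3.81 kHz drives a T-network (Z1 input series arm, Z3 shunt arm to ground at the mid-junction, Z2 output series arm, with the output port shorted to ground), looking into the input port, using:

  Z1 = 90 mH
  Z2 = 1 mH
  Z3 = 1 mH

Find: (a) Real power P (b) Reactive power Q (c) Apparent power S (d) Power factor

Step 1 — Angular frequency: ω = 2π·f = 2π·3810 = 2.394e+04 rad/s.
Step 2 — Component impedances:
  Z1: Z = jωL = j·2.394e+04·0.09 = 0 + j2155 Ω
  Z2: Z = jωL = j·2.394e+04·0.001 = 0 + j23.94 Ω
  Z3: Z = jωL = j·2.394e+04·0.001 = 0 + j23.94 Ω
Step 3 — With the output port shorted to ground, the output series arm Z2 runs from the junction to ground; the shunt arm Z3 also runs from the junction to ground. They appear in parallel: Z3 || Z2 = 0 + j11.97 Ω.
Step 4 — Series with input arm Z1: Z_in = Z1 + (Z3 || Z2) = 0 + j2166 Ω = 2166∠90.0° Ω.
Step 5 — Source phasor: V = 89.6∠-40.5° V = 68.13 - j58.19 V.
Step 6 — Current: I = V / Z = -0.02686 - j0.03145 A = 0.04136∠-130.5° A.
Step 7 — Complex power: S = V·I* = 0 + j3.706 VA.
Step 8 — Real power: P = Re(S) = 0 W.
Step 9 — Reactive power: Q = Im(S) = 3.706 VAR.
Step 10 — Apparent power: |S| = 3.706 VA.
Step 11 — Power factor: PF = P/|S| = 0 (lagging).

(a) P = 0 W  (b) Q = 3.706 VAR  (c) S = 3.706 VA  (d) PF = 0 (lagging)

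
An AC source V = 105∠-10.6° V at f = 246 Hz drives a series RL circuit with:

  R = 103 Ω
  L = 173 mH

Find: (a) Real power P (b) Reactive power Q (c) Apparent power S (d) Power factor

Step 1 — Angular frequency: ω = 2π·f = 2π·246 = 1546 rad/s.
Step 2 — Component impedances:
  R: Z = R = 103 Ω
  L: Z = jωL = j·1546·0.173 = 0 + j267.4 Ω
Step 3 — Series combination: Z_total = R + L = 103 + j267.4 Ω = 286.6∠68.9° Ω.
Step 4 — Source phasor: V = 105∠-10.6° V = 103.2 - j19.31 V.
Step 5 — Current: I = V / Z = 0.06656 - j0.3603 A = 0.3664∠-79.5° A.
Step 6 — Complex power: S = V·I* = 13.83 + j35.9 VA.
Step 7 — Real power: P = Re(S) = 13.83 W.
Step 8 — Reactive power: Q = Im(S) = 35.9 VAR.
Step 9 — Apparent power: |S| = 38.47 VA.
Step 10 — Power factor: PF = P/|S| = 0.3594 (lagging).

(a) P = 13.83 W  (b) Q = 35.9 VAR  (c) S = 38.47 VA  (d) PF = 0.3594 (lagging)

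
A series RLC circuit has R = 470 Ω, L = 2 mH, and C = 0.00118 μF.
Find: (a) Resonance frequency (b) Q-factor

Step 1 — Resonance condition Im(Z)=0 gives ω₀ = 1/√(LC).
Step 2 — ω₀ = 1/√(0.002·1.18e-09) = 6.509e+05 rad/s.
Step 3 — f₀ = ω₀/(2π) = 1.036e+05 Hz.
Step 4 — Series Q: Q = ω₀L/R = 6.509e+05·0.002/470 = 2.77.

(a) f₀ = 1.036e+05 Hz  (b) Q = 2.77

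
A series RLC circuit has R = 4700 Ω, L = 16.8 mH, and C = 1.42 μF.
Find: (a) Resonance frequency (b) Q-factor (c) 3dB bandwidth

Step 1 — Resonance: ω₀ = 1/√(LC) = 1/√(0.0168·1.42e-06) = 6474 rad/s.
Step 2 — f₀ = ω₀/(2π) = 1030 Hz.
Step 3 — Series Q: Q = ω₀L/R = 6474·0.0168/4700 = 0.02314.
Step 4 — Bandwidth: Δω = ω₀/Q = 2.798e+05 rad/s; BW = Δω/(2π) = 4.453e+04 Hz.

(a) f₀ = 1030 Hz  (b) Q = 0.02314  (c) BW = 4.453e+04 Hz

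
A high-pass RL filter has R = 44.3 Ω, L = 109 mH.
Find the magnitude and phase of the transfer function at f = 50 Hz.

Step 1 — Angular frequency: ω = 2π·50 = 314.2 rad/s.
Step 2 — Transfer function: H(jω) = jωL/(R + jωL).
Step 3 — Numerator jωL = j·34.24; denominator R + jωL = 44.3 + j34.24.
Step 4 — H = 0.374 + j0.4839.
Step 5 — Magnitude: |H| = 0.6116 (-4.3 dB); phase: φ = 52.3°.

|H| = 0.6116 (-4.3 dB), φ = 52.3°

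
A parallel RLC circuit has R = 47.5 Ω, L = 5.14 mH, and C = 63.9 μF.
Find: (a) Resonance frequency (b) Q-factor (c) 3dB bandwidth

Step 1 — Resonance: ω₀ = 1/√(LC) = 1/√(0.00514·6.39e-05) = 1745 rad/s.
Step 2 — f₀ = ω₀/(2π) = 277.7 Hz.
Step 3 — Parallel Q: Q = R/(ω₀L) = 47.5/(1745·0.00514) = 5.296.
Step 4 — Bandwidth: Δω = ω₀/Q = 329.5 rad/s; BW = Δω/(2π) = 52.44 Hz.

(a) f₀ = 277.7 Hz  (b) Q = 5.296  (c) BW = 52.44 Hz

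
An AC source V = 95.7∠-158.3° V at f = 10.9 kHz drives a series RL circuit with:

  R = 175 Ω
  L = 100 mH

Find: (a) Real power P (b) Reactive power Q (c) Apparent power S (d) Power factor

Step 1 — Angular frequency: ω = 2π·f = 2π·1.09e+04 = 6.849e+04 rad/s.
Step 2 — Component impedances:
  R: Z = R = 175 Ω
  L: Z = jωL = j·6.849e+04·0.1 = 0 + j6849 Ω
Step 3 — Series combination: Z_total = R + L = 175 + j6849 Ω = 6851∠88.5° Ω.
Step 4 — Source phasor: V = 95.7∠-158.3° V = -88.92 - j35.38 V.
Step 5 — Current: I = V / Z = -0.005495 + j0.01284 A = 0.01397∠113.2° A.
Step 6 — Complex power: S = V·I* = 0.03415 + j1.336 VA.
Step 7 — Real power: P = Re(S) = 0.03415 W.
Step 8 — Reactive power: Q = Im(S) = 1.336 VAR.
Step 9 — Apparent power: |S| = 1.337 VA.
Step 10 — Power factor: PF = P/|S| = 0.02554 (lagging).

(a) P = 0.03415 W  (b) Q = 1.336 VAR  (c) S = 1.337 VA  (d) PF = 0.02554 (lagging)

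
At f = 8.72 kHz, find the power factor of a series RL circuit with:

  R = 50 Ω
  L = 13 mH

Step 1 — Angular frequency: ω = 2π·f = 2π·8720 = 5.479e+04 rad/s.
Step 2 — Component impedances:
  R: Z = R = 50 Ω
  L: Z = jωL = j·5.479e+04·0.013 = 0 + j712.3 Ω
Step 3 — Series combination: Z_total = R + L = 50 + j712.3 Ω = 714∠86.0° Ω.
Step 4 — Power factor: PF = cos(φ) = Re(Z)/|Z| = 50/714 = 0.07003.
Step 5 — Type: Im(Z) = 712.3 ⇒ lagging (phase φ = 86.0°).

PF = 0.07003 (lagging, φ = 86.0°)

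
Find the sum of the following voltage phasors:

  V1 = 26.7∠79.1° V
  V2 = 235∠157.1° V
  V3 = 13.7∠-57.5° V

Step 1 — Convert each phasor to rectangular form:
  V1 = 26.7·(cos(79.1°) + j·sin(79.1°)) = 5.049 + j26.22 V
  V2 = 235·(cos(157.1°) + j·sin(157.1°)) = -216.5 + j91.44 V
  V3 = 13.7·(cos(-57.5°) + j·sin(-57.5°)) = 7.361 - j11.55 V
Step 2 — Sum components: V_total = -204.1 + j106.1 V.
Step 3 — Convert to polar: |V_total| = 230 V, ∠V_total = 152.5°.

V_total = 230∠152.5° V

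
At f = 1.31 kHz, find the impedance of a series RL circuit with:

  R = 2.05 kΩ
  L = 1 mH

Step 1 — Angular frequency: ω = 2π·f = 2π·1310 = 8231 rad/s.
Step 2 — Component impedances:
  R: Z = R = 2050 Ω
  L: Z = jωL = j·8231·0.001 = 0 + j8.231 Ω
Step 3 — Series combination: Z_total = R + L = 2050 + j8.231 Ω = 2050∠0.2° Ω.

Z = 2050 + j8.231 Ω = 2050∠0.2° Ω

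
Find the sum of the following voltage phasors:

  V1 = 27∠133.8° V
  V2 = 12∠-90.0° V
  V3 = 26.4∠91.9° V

Step 1 — Convert each phasor to rectangular form:
  V1 = 27·(cos(133.8°) + j·sin(133.8°)) = -18.69 + j19.49 V
  V2 = 12·(cos(-90.0°) + j·sin(-90.0°)) = 0 - j12 V
  V3 = 26.4·(cos(91.9°) + j·sin(91.9°)) = -0.8753 + j26.39 V
Step 2 — Sum components: V_total = -19.56 + j33.87 V.
Step 3 — Convert to polar: |V_total| = 39.12 V, ∠V_total = 120.0°.

V_total = 39.12∠120.0° V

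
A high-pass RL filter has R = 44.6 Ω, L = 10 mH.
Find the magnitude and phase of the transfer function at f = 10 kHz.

Step 1 — Angular frequency: ω = 2π·1e+04 = 6.283e+04 rad/s.
Step 2 — Transfer function: H(jω) = jωL/(R + jωL).
Step 3 — Numerator jωL = j·628.3; denominator R + jωL = 44.6 + j628.3.
Step 4 — H = 0.995 + j0.07063.
Step 5 — Magnitude: |H| = 0.9975 (-0.0 dB); phase: φ = 4.1°.

|H| = 0.9975 (-0.0 dB), φ = 4.1°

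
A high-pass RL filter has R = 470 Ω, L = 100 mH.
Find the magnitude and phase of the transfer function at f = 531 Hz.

Step 1 — Angular frequency: ω = 2π·531 = 3336 rad/s.
Step 2 — Transfer function: H(jω) = jωL/(R + jωL).
Step 3 — Numerator jωL = j·333.6; denominator R + jωL = 470 + j333.6.
Step 4 — H = 0.3351 + j0.472.
Step 5 — Magnitude: |H| = 0.5788 (-4.7 dB); phase: φ = 54.6°.

|H| = 0.5788 (-4.7 dB), φ = 54.6°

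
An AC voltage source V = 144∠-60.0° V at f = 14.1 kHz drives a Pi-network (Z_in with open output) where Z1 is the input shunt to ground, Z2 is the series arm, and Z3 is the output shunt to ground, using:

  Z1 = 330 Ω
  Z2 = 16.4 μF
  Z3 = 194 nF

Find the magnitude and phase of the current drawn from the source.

Step 1 — Angular frequency: ω = 2π·f = 2π·1.41e+04 = 8.859e+04 rad/s.
Step 2 — Component impedances:
  Z1: Z = R = 330 Ω
  Z2: Z = 1/(jωC) = -j/(ω·C) = 0 - j0.6883 Ω
  Z3: Z = 1/(jωC) = -j/(ω·C) = 0 - j58.18 Ω
Step 3 — With open output, the series arm Z2 and the output shunt Z3 appear in series to ground: Z2 + Z3 = 0 - j58.87 Ω.
Step 4 — Parallel with input shunt Z1: Z_in = Z1 || (Z2 + Z3) = 10.18 - j57.06 Ω = 57.96∠-79.9° Ω.
Step 5 — Source phasor: V = 144∠-60.0° V = 72 - j124.7 V.
Step 6 — Ohm's law: I = V / Z_total = (72 - j124.7) / (10.18 - j57.06) = 2.336 + j0.8451 A.
Step 7 — Convert to polar: |I| = 2.485 A, ∠I = 19.9°.

I = 2.485∠19.9° A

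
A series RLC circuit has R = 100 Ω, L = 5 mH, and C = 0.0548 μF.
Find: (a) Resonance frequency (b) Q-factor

Step 1 — Resonance condition Im(Z)=0 gives ω₀ = 1/√(LC).
Step 2 — ω₀ = 1/√(0.005·5.48e-08) = 6.041e+04 rad/s.
Step 3 — f₀ = ω₀/(2π) = 9615 Hz.
Step 4 — Series Q: Q = ω₀L/R = 6.041e+04·0.005/100 = 3.021.

(a) f₀ = 9615 Hz  (b) Q = 3.021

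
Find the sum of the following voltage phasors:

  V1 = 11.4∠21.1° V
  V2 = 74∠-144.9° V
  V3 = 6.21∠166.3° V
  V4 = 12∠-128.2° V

Step 1 — Convert each phasor to rectangular form:
  V1 = 11.4·(cos(21.1°) + j·sin(21.1°)) = 10.64 + j4.104 V
  V2 = 74·(cos(-144.9°) + j·sin(-144.9°)) = -60.54 - j42.55 V
  V3 = 6.21·(cos(166.3°) + j·sin(166.3°)) = -6.033 + j1.471 V
  V4 = 12·(cos(-128.2°) + j·sin(-128.2°)) = -7.421 - j9.43 V
Step 2 — Sum components: V_total = -63.36 - j46.41 V.
Step 3 — Convert to polar: |V_total| = 78.54 V, ∠V_total = -143.8°.

V_total = 78.54∠-143.8° V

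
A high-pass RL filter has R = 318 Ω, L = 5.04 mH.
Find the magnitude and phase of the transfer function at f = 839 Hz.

Step 1 — Angular frequency: ω = 2π·839 = 5272 rad/s.
Step 2 — Transfer function: H(jω) = jωL/(R + jωL).
Step 3 — Numerator jωL = j·26.57; denominator R + jωL = 318 + j26.57.
Step 4 — H = 0.006932 + j0.08297.
Step 5 — Magnitude: |H| = 0.08326 (-21.6 dB); phase: φ = 85.2°.

|H| = 0.08326 (-21.6 dB), φ = 85.2°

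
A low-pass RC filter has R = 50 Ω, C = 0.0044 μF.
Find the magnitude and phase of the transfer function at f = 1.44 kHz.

Step 1 — Angular frequency: ω = 2π·1440 = 9048 rad/s.
Step 2 — Transfer function: H(jω) = 1/(1 + jωRC).
Step 3 — Denominator: 1 + jωRC = 1 + j·9048·50·4.4e-09 = 1 + j0.001991.
Step 4 — H = 1 - j0.001991.
Step 5 — Magnitude: |H| = 1 (-0.0 dB); phase: φ = -0.1°.

|H| = 1 (-0.0 dB), φ = -0.1°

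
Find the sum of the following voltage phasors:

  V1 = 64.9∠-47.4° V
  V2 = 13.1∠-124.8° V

Step 1 — Convert each phasor to rectangular form:
  V1 = 64.9·(cos(-47.4°) + j·sin(-47.4°)) = 43.93 - j47.77 V
  V2 = 13.1·(cos(-124.8°) + j·sin(-124.8°)) = -7.476 - j10.76 V
Step 2 — Sum components: V_total = 36.45 - j58.53 V.
Step 3 — Convert to polar: |V_total| = 68.95 V, ∠V_total = -58.1°.

V_total = 68.95∠-58.1° V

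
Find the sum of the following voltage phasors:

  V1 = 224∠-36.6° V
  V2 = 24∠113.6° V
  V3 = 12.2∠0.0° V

Step 1 — Convert each phasor to rectangular form:
  V1 = 224·(cos(-36.6°) + j·sin(-36.6°)) = 179.8 - j133.6 V
  V2 = 24·(cos(113.6°) + j·sin(113.6°)) = -9.608 + j21.99 V
  V3 = 12.2·(cos(0.0°) + j·sin(0.0°)) = 12.2 V
Step 2 — Sum components: V_total = 182.4 - j111.6 V.
Step 3 — Convert to polar: |V_total| = 213.8 V, ∠V_total = -31.4°.

V_total = 213.8∠-31.4° V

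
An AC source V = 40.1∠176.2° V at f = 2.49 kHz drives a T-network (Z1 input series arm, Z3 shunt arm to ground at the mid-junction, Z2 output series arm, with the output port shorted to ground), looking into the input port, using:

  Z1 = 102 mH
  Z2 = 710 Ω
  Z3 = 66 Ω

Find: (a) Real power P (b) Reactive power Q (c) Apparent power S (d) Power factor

Step 1 — Angular frequency: ω = 2π·f = 2π·2490 = 1.565e+04 rad/s.
Step 2 — Component impedances:
  Z1: Z = jωL = j·1.565e+04·0.102 = 0 + j1596 Ω
  Z2: Z = R = 710 Ω
  Z3: Z = R = 66 Ω
Step 3 — With the output port shorted to ground, the output series arm Z2 runs from the junction to ground; the shunt arm Z3 also runs from the junction to ground. They appear in parallel: Z3 || Z2 = 60.39 Ω.
Step 4 — Series with input arm Z1: Z_in = Z1 + (Z3 || Z2) = 60.39 + j1596 Ω = 1597∠87.8° Ω.
Step 5 — Source phasor: V = 40.1∠176.2° V = -40.01 + j2.658 V.
Step 6 — Current: I = V / Z = 0.0007155 + j0.0251 A = 0.02511∠88.4° A.
Step 7 — Complex power: S = V·I* = 0.03808 + j1.006 VA.
Step 8 — Real power: P = Re(S) = 0.03808 W.
Step 9 — Reactive power: Q = Im(S) = 1.006 VAR.
Step 10 — Apparent power: |S| = 1.007 VA.
Step 11 — Power factor: PF = P/|S| = 0.03781 (lagging).

(a) P = 0.03808 W  (b) Q = 1.006 VAR  (c) S = 1.007 VA  (d) PF = 0.03781 (lagging)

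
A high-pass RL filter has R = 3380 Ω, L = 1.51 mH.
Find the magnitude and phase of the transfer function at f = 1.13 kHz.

Step 1 — Angular frequency: ω = 2π·1130 = 7100 rad/s.
Step 2 — Transfer function: H(jω) = jωL/(R + jωL).
Step 3 — Numerator jωL = j·10.72; denominator R + jωL = 3380 + j10.72.
Step 4 — H = 1.006e-05 + j0.003172.
Step 5 — Magnitude: |H| = 0.003172 (-50.0 dB); phase: φ = 89.8°.

|H| = 0.003172 (-50.0 dB), φ = 89.8°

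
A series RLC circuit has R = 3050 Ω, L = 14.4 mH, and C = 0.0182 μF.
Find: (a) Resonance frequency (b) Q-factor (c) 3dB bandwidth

Step 1 — Resonance condition Im(Z)=0 gives ω₀ = 1/√(LC).
Step 2 — ω₀ = 1/√(0.0144·1.82e-08) = 6.177e+04 rad/s.
Step 3 — f₀ = ω₀/(2π) = 9831 Hz.
Step 4 — Series Q: Q = ω₀L/R = 6.177e+04·0.0144/3050 = 0.2916.
Step 5 — 3dB bandwidth: Δω = ω₀/Q = 2.118e+05 rad/s; BW = Δω/(2π) = 3.371e+04 Hz.

(a) f₀ = 9831 Hz  (b) Q = 0.2916  (c) BW = 3.371e+04 Hz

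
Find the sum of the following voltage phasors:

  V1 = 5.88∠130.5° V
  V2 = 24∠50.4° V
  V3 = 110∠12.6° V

Step 1 — Convert each phasor to rectangular form:
  V1 = 5.88·(cos(130.5°) + j·sin(130.5°)) = -3.819 + j4.471 V
  V2 = 24·(cos(50.4°) + j·sin(50.4°)) = 15.3 + j18.49 V
  V3 = 110·(cos(12.6°) + j·sin(12.6°)) = 107.4 + j24 V
Step 2 — Sum components: V_total = 118.8 + j46.96 V.
Step 3 — Convert to polar: |V_total| = 127.8 V, ∠V_total = 21.6°.

V_total = 127.8∠21.6° V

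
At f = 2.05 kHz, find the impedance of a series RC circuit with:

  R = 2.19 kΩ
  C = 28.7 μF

Step 1 — Angular frequency: ω = 2π·f = 2π·2050 = 1.288e+04 rad/s.
Step 2 — Component impedances:
  R: Z = R = 2190 Ω
  C: Z = 1/(jωC) = -j/(ω·C) = 0 - j2.705 Ω
Step 3 — Series combination: Z_total = R + C = 2190 - j2.705 Ω = 2190∠-0.1° Ω.

Z = 2190 - j2.705 Ω = 2190∠-0.1° Ω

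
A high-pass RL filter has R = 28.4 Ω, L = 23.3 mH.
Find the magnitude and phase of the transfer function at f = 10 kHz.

Step 1 — Angular frequency: ω = 2π·1e+04 = 6.283e+04 rad/s.
Step 2 — Transfer function: H(jω) = jωL/(R + jωL).
Step 3 — Numerator jωL = j·1464; denominator R + jωL = 28.4 + j1464.
Step 4 — H = 0.9996 + j0.01939.
Step 5 — Magnitude: |H| = 0.9998 (-0.0 dB); phase: φ = 1.1°.

|H| = 0.9998 (-0.0 dB), φ = 1.1°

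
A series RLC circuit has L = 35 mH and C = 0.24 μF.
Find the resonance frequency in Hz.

Step 1 — Resonance condition Im(Z)=0 gives ω₀ = 1/√(LC).
Step 2 — ω₀ = 1/√(0.035·2.4e-07) = 1.091e+04 rad/s.
Step 3 — f₀ = ω₀/(2π) = 1737 Hz.

f₀ = 1737 Hz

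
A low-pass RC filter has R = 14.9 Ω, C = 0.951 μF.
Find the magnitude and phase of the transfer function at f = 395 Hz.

Step 1 — Angular frequency: ω = 2π·395 = 2482 rad/s.
Step 2 — Transfer function: H(jω) = 1/(1 + jωRC).
Step 3 — Denominator: 1 + jωRC = 1 + j·2482·14.9·9.51e-07 = 1 + j0.03517.
Step 4 — H = 0.9988 - j0.03512.
Step 5 — Magnitude: |H| = 0.9994 (-0.0 dB); phase: φ = -2.0°.

|H| = 0.9994 (-0.0 dB), φ = -2.0°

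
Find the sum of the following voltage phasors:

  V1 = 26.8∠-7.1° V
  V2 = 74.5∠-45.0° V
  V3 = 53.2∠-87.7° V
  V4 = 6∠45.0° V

Step 1 — Convert each phasor to rectangular form:
  V1 = 26.8·(cos(-7.1°) + j·sin(-7.1°)) = 26.59 - j3.313 V
  V2 = 74.5·(cos(-45.0°) + j·sin(-45.0°)) = 52.68 - j52.68 V
  V3 = 53.2·(cos(-87.7°) + j·sin(-87.7°)) = 2.135 - j53.16 V
  V4 = 6·(cos(45.0°) + j·sin(45.0°)) = 4.243 + j4.243 V
Step 2 — Sum components: V_total = 85.65 - j104.9 V.
Step 3 — Convert to polar: |V_total| = 135.4 V, ∠V_total = -50.8°.

V_total = 135.4∠-50.8° V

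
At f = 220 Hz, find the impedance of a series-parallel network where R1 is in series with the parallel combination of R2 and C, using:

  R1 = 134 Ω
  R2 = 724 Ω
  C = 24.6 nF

Step 1 — Angular frequency: ω = 2π·f = 2π·220 = 1382 rad/s.
Step 2 — Component impedances:
  R1: Z = R = 134 Ω
  R2: Z = R = 724 Ω
  C: Z = 1/(jωC) = -j/(ω·C) = 0 - j2.941e+04 Ω
Step 3 — Parallel branch: R2 || C = 1/(1/R2 + 1/C) = 723.6 - j17.81 Ω.
Step 4 — Series with R1: Z_total = R1 + (R2 || C) = 857.6 - j17.81 Ω = 857.7∠-1.2° Ω.

Z = 857.6 - j17.81 Ω = 857.7∠-1.2° Ω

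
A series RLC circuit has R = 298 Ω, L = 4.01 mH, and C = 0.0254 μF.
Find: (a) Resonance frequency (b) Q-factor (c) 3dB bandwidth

Step 1 — Resonance: ω₀ = 1/√(LC) = 1/√(0.00401·2.54e-08) = 9.909e+04 rad/s.
Step 2 — f₀ = ω₀/(2π) = 1.577e+04 Hz.
Step 3 — Series Q: Q = ω₀L/R = 9.909e+04·0.00401/298 = 1.333.
Step 4 — Bandwidth: Δω = ω₀/Q = 7.431e+04 rad/s; BW = Δω/(2π) = 1.183e+04 Hz.

(a) f₀ = 1.577e+04 Hz  (b) Q = 1.333  (c) BW = 1.183e+04 Hz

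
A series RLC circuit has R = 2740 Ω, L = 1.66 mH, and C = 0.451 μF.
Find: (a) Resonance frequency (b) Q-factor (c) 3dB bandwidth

Step 1 — Resonance: ω₀ = 1/√(LC) = 1/√(0.00166·4.51e-07) = 3.655e+04 rad/s.
Step 2 — f₀ = ω₀/(2π) = 5817 Hz.
Step 3 — Series Q: Q = ω₀L/R = 3.655e+04·0.00166/2740 = 0.02214.
Step 4 — Bandwidth: Δω = ω₀/Q = 1.651e+06 rad/s; BW = Δω/(2π) = 2.627e+05 Hz.

(a) f₀ = 5817 Hz  (b) Q = 0.02214  (c) BW = 2.627e+05 Hz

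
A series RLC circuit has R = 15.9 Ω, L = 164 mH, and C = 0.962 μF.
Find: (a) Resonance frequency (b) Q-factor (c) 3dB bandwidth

Step 1 — Resonance: ω₀ = 1/√(LC) = 1/√(0.164·9.62e-07) = 2518 rad/s.
Step 2 — f₀ = ω₀/(2π) = 400.7 Hz.
Step 3 — Series Q: Q = ω₀L/R = 2518·0.164/15.9 = 25.97.
Step 4 — Bandwidth: Δω = ω₀/Q = 96.95 rad/s; BW = Δω/(2π) = 15.43 Hz.

(a) f₀ = 400.7 Hz  (b) Q = 25.97  (c) BW = 15.43 Hz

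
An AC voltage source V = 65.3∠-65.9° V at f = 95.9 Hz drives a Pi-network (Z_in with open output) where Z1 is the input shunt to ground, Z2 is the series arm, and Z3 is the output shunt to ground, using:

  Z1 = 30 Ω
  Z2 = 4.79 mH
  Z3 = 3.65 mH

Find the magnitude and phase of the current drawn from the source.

Step 1 — Angular frequency: ω = 2π·f = 2π·95.9 = 602.6 rad/s.
Step 2 — Component impedances:
  Z1: Z = R = 30 Ω
  Z2: Z = jωL = j·602.6·0.00479 = 0 + j2.886 Ω
  Z3: Z = jωL = j·602.6·0.00365 = 0 + j2.199 Ω
Step 3 — With open output, the series arm Z2 and the output shunt Z3 appear in series to ground: Z2 + Z3 = 0 + j5.086 Ω.
Step 4 — Parallel with input shunt Z1: Z_in = Z1 || (Z2 + Z3) = 0.838 + j4.944 Ω = 5.014∠80.4° Ω.
Step 5 — Source phasor: V = 65.3∠-65.9° V = 26.66 - j59.61 V.
Step 6 — Ohm's law: I = V / Z_total = (26.66 - j59.61) / (0.838 + j4.944) = -10.83 - j7.23 A.
Step 7 — Convert to polar: |I| = 13.02 A, ∠I = -146.3°.

I = 13.02∠-146.3° A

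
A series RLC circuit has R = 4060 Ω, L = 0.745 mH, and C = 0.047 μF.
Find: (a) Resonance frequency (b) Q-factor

Step 1 — Resonance condition Im(Z)=0 gives ω₀ = 1/√(LC).
Step 2 — ω₀ = 1/√(0.000745·4.7e-08) = 1.69e+05 rad/s.
Step 3 — f₀ = ω₀/(2π) = 2.69e+04 Hz.
Step 4 — Series Q: Q = ω₀L/R = 1.69e+05·0.000745/4060 = 0.03101.

(a) f₀ = 2.69e+04 Hz  (b) Q = 0.03101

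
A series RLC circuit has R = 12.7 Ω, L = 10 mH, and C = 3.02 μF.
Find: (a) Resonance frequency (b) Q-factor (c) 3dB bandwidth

Step 1 — Resonance condition Im(Z)=0 gives ω₀ = 1/√(LC).
Step 2 — ω₀ = 1/√(0.01·3.02e-06) = 5754 rad/s.
Step 3 — f₀ = ω₀/(2π) = 915.8 Hz.
Step 4 — Series Q: Q = ω₀L/R = 5754·0.01/12.7 = 4.531.
Step 5 — 3dB bandwidth: Δω = ω₀/Q = 1270 rad/s; BW = Δω/(2π) = 202.1 Hz.

(a) f₀ = 915.8 Hz  (b) Q = 4.531  (c) BW = 202.1 Hz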